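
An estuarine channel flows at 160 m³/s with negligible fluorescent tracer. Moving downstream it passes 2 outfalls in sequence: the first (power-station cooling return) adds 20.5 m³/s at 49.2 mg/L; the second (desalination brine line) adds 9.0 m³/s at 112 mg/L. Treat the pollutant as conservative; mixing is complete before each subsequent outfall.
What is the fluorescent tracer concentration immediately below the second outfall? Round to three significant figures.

After outfall 1: Q = 160.0 + 20.50 = 180.5 m³/s; C = (160.0·0 + 20.50·49.20)/180.5 = 5.588 mg/L.
After outfall 2: Q = 180.5 + 9.000 = 189.5 m³/s; C = (180.5·5.588 + 9.000·112.0)/189.5 = 10.64 mg/L.

10.6 mg/L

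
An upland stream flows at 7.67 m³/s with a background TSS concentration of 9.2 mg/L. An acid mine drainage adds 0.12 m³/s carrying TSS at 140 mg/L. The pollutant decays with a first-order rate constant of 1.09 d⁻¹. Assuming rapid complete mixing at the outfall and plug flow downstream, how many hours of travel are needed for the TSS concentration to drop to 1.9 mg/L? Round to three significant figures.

Mixed concentration C = ΣQC/ΣQ = (7.670·9.200 + 0.1200·140.0) / 7.790 = 87.36/7.790 = 11.21 mg/L.
11.21·exp(−k·t) = 1.9 → t = ln(11.21/1.9)/k = 140700 s = 39.09 h.

39.1 h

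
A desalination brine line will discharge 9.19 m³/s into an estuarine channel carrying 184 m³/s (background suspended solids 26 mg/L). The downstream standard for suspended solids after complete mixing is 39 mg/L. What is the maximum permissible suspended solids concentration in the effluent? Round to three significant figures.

299 mg/L

At the limit, (Qr·Cr + Qe·Cₑ)/(Qr + Qe) = 39:
Cₑ = (193.2·39 − 184.0·26.00) / 9.190 = 299.3 mg/L.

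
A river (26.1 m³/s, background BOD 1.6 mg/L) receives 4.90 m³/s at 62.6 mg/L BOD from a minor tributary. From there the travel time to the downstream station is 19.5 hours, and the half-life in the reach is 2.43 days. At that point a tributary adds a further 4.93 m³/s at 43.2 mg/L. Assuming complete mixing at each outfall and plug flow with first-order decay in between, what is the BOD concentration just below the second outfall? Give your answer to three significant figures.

13.6 mg/L

Mixed concentration C = ΣQC/ΣQ = (26.10·1.600 + 4.900·62.60) / 31.00 = 348.5/31.00 = 11.24 mg/L; combined flow 31.00 m³/s.
Half-life 2.43 d → k = ln 2 / 2.43 = 0.2852 d⁻¹.
Applying C = C₀e^(−kt): 11.24 × 0.7931 = 8.916 mg/L.
At the second outfall, C = (31.00·8.916 + 4.930·43.20) / (31.00 + 4.930) = 13.62 mg/L.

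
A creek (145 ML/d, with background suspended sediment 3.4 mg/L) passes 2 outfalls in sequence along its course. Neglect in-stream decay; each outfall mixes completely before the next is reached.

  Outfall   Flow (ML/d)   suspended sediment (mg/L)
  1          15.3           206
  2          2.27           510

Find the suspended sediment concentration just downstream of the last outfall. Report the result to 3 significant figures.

Outfall 1: combined Q = 160.3 ML/d; C = (145.0·3.400 + 15.30·206.0)/160.3 = 22.74 mg/L.
Outfall 2: combined Q = 162.6 ML/d; C = (160.3·22.74 + 2.270·510.0)/162.6 = 29.54 mg/L.

29.5 mg/L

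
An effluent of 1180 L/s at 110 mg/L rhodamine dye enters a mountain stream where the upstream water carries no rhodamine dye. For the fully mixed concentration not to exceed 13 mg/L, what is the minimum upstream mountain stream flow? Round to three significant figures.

8800 L/s

Set C_mix = 13: (Q·0 + 1180·110.0) / (Q + 1180) = 13
→ Q = 1180·(110.0 − 13)/(13 − 0) = 8805 L/s.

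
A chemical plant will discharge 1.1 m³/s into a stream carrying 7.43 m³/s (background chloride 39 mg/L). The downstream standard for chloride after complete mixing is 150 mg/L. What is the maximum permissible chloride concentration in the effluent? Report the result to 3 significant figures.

At the limit, (Qr·Cr + Qe·Cₑ)/(Qr + Qe) = 150:
Cₑ = (8.530·150 − 7.430·39.00) / 1.100 = 899.8 mg/L.

900 mg/L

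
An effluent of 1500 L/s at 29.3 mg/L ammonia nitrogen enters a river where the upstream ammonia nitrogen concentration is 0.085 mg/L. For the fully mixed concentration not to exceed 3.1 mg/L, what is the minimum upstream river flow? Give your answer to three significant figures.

13000 L/s

Set C_mix = 3.1: (Q·0.08500 + 1500·29.30) / (Q + 1500) = 3.1
→ Q = 1500·(29.30 − 3.1)/(3.1 − 0.08500) = 13030 L/s.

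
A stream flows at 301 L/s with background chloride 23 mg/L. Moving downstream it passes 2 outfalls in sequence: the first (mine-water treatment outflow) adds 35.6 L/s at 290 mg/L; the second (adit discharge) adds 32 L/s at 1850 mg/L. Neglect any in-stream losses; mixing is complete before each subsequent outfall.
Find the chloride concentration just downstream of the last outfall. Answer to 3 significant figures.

207 mg/L

Outfall 1: combined Q = 336.6 L/s; C = (301.0·23.00 + 35.60·290.0)/336.6 = 51.24 mg/L.
Outfall 2: combined Q = 368.6 L/s; C = (336.6·51.24 + 32.00·1850)/368.6 = 207.4 mg/L.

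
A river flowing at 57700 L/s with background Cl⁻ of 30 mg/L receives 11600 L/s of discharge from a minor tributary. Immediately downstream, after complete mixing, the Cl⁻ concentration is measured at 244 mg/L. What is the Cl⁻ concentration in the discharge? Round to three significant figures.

Mass balance: 57700·30.00 + 11600·Cₑ = 69300·244.0
→ Cₑ = (69300·244.0 − 57700·30.00) / 11600 = 1308 mg/L.

1310 mg/L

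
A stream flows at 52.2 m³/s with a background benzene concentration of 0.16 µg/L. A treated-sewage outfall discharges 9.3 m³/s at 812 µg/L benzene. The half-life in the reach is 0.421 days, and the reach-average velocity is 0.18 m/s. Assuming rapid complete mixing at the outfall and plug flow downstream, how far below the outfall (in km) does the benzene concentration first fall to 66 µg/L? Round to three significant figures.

5.87 km

Mass balance: C = (52.20·0.1600 + 9.300·812.0) / 61.50 = 7560/61.50 = 122.9 µg/L.
Half-life 0.421 d → k = ln 2 / 0.421 = 1.646 d⁻¹.
Set 122.9·exp(−k·t) = 66 → t = ln(122.9/66)/k = 32640 s = 9.066 h.
Distance = v·t = 0.18·32640 = 5875 m = 5.875 km.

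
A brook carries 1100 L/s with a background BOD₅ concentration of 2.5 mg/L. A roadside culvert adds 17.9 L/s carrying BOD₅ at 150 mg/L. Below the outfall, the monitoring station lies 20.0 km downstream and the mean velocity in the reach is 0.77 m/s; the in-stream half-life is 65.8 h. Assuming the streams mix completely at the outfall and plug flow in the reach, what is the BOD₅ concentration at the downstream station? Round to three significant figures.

4.51 mg/L

Mass balance: C = (1100·2.500 + 17.90·150.0) / 1118 = 5435/1118 = 4.862 mg/L.
Travel time t = 20.0·1000 / 0.77 = 25970 s = 7.215 h.
Half-life 65.8 h → k = ln 2 / 65.8 = 0.01053 h⁻¹ = 0.2528 d⁻¹.
After decay, C = 4.862 × e^(−kt) = 4.862 × 0.9268 = 4.506 mg/L.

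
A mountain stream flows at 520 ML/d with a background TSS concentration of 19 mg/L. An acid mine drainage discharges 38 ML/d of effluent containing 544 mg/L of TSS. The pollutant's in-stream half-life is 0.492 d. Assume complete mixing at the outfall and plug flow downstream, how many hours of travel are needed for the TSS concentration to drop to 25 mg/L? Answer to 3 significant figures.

Mixed concentration C = ΣQC/ΣQ = (520.0·19.00 + 38.00·544.0) / 558.0 = 30550/558.0 = 54.75 mg/L.
Half-life 0.492 d → k = ln 2 / 0.492 = 1.409 d⁻¹.
54.75·exp(−k·t) = 25 → t = ln(54.75/25)/k = 48080 s = 13.35 h.

13.4 h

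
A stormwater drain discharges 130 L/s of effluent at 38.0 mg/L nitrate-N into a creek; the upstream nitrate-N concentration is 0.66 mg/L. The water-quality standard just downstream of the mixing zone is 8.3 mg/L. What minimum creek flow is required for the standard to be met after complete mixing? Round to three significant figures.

Set C_mix = 8.3: (Q·0.6600 + 130.0·38.00) / (Q + 130.0) = 8.3
→ Q = 130.0·(38.00 − 8.3)/(8.3 − 0.6600) = 505.4 L/s.

505 L/s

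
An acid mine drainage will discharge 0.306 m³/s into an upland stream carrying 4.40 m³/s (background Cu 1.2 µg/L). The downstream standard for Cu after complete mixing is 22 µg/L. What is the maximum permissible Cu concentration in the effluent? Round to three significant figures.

321 µg/L

At the limit, (Qr·Cr + Qe·Cₑ)/(Qr + Qe) = 22:
Cₑ = (4.706·22 − 4.400·1.200) / 0.3060 = 321.1 µg/L.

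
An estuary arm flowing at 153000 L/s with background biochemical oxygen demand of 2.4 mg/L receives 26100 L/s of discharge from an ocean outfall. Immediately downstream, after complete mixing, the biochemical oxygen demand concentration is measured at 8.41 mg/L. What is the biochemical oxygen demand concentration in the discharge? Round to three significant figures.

Mass balance: 153000·2.400 + 26100·Cₑ = 179100·8.410
→ Cₑ = (179100·8.410 − 153000·2.400) / 26100 = 43.64 mg/L.

43.6 mg/L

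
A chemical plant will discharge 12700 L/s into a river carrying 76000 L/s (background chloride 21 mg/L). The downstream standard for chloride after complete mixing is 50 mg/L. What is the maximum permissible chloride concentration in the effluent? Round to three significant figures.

At the limit, (Qr·Cr + Qe·Cₑ)/(Qr + Qe) = 50:
Cₑ = (88700·50 − 76000·21.00) / 12700 = 223.5 mg/L.

224 mg/L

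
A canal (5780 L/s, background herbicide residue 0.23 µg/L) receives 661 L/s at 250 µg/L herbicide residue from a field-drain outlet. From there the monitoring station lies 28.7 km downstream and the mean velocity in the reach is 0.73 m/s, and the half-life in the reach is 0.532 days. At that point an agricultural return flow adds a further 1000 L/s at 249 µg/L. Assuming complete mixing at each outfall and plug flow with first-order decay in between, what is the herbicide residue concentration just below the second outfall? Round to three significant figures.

45.8 µg/L

Mixed concentration C = ΣQC/ΣQ = (5780·0.2300 + 661.0·250.0) / 6441 = 166600/6441 = 25.86 µg/L; combined flow 6441 L/s.
Travel time t = 28.7·1000 / 0.73 = 39320 s = 10.92 h.
Half-life 0.532 d → k = ln 2 / 0.532 = 1.303 d⁻¹.
First-order decay: C = 25.86·exp(−k·t) = 25.86·0.5527 = 14.30 µg/L.
At the second outfall, C = (6441·14.30 + 1000·249.0) / (6441 + 1000) = 45.84 µg/L.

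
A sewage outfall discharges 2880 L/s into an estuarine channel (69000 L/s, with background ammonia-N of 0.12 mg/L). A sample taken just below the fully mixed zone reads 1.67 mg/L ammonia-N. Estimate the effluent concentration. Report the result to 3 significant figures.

Mass balance: 69000·0.1200 + 2880·Cₑ = 71880·1.670
→ Cₑ = (71880·1.670 − 69000·0.1200) / 2880 = 38.81 mg/L.

38.8 mg/L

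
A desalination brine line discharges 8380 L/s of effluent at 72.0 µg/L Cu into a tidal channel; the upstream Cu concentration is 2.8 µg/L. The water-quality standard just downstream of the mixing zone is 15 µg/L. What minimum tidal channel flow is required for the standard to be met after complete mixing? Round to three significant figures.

39200 L/s

Set C_mix = 15: (Q·2.800 + 8380·72.00) / (Q + 8380) = 15
→ Q = 8380·(72.00 − 15)/(15 − 2.800) = 39150 L/s.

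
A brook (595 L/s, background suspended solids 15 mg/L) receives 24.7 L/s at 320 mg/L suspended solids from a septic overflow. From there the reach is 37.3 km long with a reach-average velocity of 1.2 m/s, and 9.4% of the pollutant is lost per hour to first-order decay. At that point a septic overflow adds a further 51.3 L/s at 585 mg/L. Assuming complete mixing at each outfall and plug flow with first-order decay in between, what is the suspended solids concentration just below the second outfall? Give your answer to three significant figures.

Mass balance: C = (595.0·15.00 + 24.70·320.0) / 619.7 = 16830/619.7 = 27.16 mg/L; combined flow 619.7 L/s.
Travel time t = 37.3·1000 / 1.2 = 31080 s = 8.634 h.
9.4%/h lost → k = −ln(1 − 0.094) = 0.09872 h⁻¹.
After decay, C = 27.16 × e^(−kt) = 27.16 × 0.4264 = 11.58 mg/L.
Second outfall: C = (619.7·11.58 + 51.30·585.0)/671.0 = 55.42 mg/L.

55.4 mg/L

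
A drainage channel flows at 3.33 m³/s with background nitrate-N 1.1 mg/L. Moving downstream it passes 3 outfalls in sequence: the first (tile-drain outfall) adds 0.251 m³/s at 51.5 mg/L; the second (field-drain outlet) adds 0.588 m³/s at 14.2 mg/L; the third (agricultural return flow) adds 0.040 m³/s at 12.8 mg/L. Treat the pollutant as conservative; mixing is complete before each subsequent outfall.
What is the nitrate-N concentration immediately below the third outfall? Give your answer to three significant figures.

Outfall 1: combined Q = 3.581 m³/s; C = (3.330·1.100 + 0.2510·51.50)/3.581 = 4.633 mg/L.
Outfall 2: combined Q = 4.169 m³/s; C = (3.581·4.633 + 0.5880·14.20)/4.169 = 5.982 mg/L.
Outfall 3: combined Q = 4.209 m³/s; C = (4.169·5.982 + 0.04000·12.80)/4.209 = 6.047 mg/L.

6.05 mg/L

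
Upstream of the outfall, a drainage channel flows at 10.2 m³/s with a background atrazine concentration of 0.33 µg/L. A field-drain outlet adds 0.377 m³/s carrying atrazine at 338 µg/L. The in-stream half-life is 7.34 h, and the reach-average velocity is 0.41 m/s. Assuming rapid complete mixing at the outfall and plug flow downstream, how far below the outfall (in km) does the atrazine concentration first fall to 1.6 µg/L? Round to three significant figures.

Conservation of mass: C = (10.20·0.3300 + 0.3770·338.0) / 10.58 = 130.8/10.58 = 12.37 µg/L.
Half-life 7.34 h → k = ln 2 / 7.34 = 0.09443 h⁻¹ = 2.266 d⁻¹.
Set 12.37·exp(−k·t) = 1.6 → t = ln(12.37/1.6)/k = 77960 s = 21.65 h.
Distance = v·t = 0.41·77960 = 31960 m = 31.96 km.

32.0 km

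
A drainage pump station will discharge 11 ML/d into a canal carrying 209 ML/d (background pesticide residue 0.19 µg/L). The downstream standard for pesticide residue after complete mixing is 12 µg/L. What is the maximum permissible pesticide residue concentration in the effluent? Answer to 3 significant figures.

236 µg/L

At the limit, (Qr·Cr + Qe·Cₑ)/(Qr + Qe) = 12:
Cₑ = (220.0·12 − 209.0·0.1900) / 11.00 = 236.4 µg/L.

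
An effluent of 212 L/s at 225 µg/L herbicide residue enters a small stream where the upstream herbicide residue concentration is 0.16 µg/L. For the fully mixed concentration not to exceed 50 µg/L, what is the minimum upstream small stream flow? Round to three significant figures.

744 L/s

Set C_mix = 50: (Q·0.1600 + 212.0·225.0) / (Q + 212.0) = 50
→ Q = 212.0·(225.0 − 50)/(50 − 0.1600) = 744.4 L/s.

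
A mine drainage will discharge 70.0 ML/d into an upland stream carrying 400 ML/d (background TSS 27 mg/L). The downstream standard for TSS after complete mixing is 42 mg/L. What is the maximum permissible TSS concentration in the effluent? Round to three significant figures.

At the limit, (Qr·Cr + Qe·Cₑ)/(Qr + Qe) = 42:
Cₑ = (470.0·42 − 400.0·27.00) / 70.00 = 127.7 mg/L.

128 mg/L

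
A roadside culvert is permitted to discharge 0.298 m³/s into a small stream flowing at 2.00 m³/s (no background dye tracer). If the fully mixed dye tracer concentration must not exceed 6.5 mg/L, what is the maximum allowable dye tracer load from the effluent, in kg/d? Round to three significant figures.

Mass balance at the limit: 2.000·0 + 0.2980·Cₑ = 2.298·6.5 → Cₑ = 50.12 mg/L.
Load = 0.2980 m³/s × 50.12 g/m³ × 86 400 s/d = 1291 kg/d.

1290 kg/d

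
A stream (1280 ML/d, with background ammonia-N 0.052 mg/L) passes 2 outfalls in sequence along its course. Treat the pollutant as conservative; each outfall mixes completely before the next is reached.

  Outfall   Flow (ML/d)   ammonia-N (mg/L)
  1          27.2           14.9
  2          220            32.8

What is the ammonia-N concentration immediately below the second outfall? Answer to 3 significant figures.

5.03 mg/L

Outfall 1: combined Q = 1307 ML/d; C = (1280·0.05200 + 27.20·14.90)/1307 = 0.3610 mg/L.
Outfall 2: combined Q = 1527 ML/d; C = (1307·0.3610 + 220.0·32.80)/1527 = 5.034 mg/L.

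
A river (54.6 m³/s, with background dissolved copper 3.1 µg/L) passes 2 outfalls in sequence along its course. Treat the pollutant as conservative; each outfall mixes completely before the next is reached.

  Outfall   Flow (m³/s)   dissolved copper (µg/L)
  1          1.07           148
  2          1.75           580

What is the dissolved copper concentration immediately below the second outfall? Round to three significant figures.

Outfall 1: combined Q = 55.67 m³/s; C = (54.60·3.100 + 1.070·148.0)/55.67 = 5.885 µg/L.
Outfall 2: combined Q = 57.42 m³/s; C = (55.67·5.885 + 1.750·580.0)/57.42 = 23.38 µg/L.

23.4 µg/L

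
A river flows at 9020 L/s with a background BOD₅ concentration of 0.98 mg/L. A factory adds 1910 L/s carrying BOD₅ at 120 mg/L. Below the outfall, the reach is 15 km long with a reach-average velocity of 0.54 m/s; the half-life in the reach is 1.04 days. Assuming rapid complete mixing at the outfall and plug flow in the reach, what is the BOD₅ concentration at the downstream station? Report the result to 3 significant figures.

Conservation of mass: C = (9020·0.9800 + 1910·120.0) / 10930 = 238000/10930 = 21.78 mg/L.
Travel time t = 15·1000 / 0.54 = 27780 s = 7.716 h.
Half-life 1.04 d → k = ln 2 / 1.04 = 0.6665 d⁻¹.
After decay, C = 21.78 × e^(−kt) = 21.78 × 0.8071 = 17.58 mg/L.

17.6 mg/L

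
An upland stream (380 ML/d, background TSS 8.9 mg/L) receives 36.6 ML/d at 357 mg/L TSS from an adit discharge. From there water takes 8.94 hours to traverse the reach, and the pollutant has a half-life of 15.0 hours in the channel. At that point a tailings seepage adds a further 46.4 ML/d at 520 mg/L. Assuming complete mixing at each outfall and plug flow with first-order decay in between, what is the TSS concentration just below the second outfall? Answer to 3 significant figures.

75.6 mg/L

Mass balance: C = (380.0·8.900 + 36.60·357.0) / 416.6 = 16450/416.6 = 39.48 mg/L; combined flow 416.6 ML/d.
Half-life 15.0 h → k = ln 2 / 15.0 = 0.04621 h⁻¹ = 1.109 d⁻¹.
Applying C = C₀e^(−kt): 39.48 × 0.6616 = 26.12 mg/L.
Second outfall: C = (416.6·26.12 + 46.40·520.0)/463.0 = 75.62 mg/L.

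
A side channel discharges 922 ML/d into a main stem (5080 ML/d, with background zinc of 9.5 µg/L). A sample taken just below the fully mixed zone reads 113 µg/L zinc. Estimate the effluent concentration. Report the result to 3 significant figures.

683 µg/L

Mass balance: 5080·9.500 + 922.0·Cₑ = 6002·113.0
→ Cₑ = (6002·113.0 − 5080·9.500) / 922.0 = 683.3 µg/L.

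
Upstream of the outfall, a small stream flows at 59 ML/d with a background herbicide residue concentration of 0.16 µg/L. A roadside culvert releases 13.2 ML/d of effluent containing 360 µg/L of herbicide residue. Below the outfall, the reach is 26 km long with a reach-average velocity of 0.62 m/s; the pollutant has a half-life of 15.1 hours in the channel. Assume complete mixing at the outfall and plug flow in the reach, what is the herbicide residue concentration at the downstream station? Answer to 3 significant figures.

Mixed concentration C = ΣQC/ΣQ = (59.00·0.1600 + 13.20·360.0) / 72.20 = 4761/72.20 = 65.95 µg/L.
Travel time t = 26·1000 / 0.62 = 41940 s = 11.65 h.
Half-life 15.1 h → k = ln 2 / 15.1 = 0.04590 h⁻¹ = 1.102 d⁻¹.
After decay, C = 65.95 × e^(−kt) = 65.95 × 0.5858 = 38.63 µg/L.

38.6 µg/L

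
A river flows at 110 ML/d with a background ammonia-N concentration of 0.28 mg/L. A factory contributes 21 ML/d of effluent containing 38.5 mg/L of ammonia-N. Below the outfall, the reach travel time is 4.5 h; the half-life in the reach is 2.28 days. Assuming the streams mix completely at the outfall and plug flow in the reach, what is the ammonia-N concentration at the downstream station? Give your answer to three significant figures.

6.05 mg/L

After mixing, C = (110.0·0.2800 + 21.00·38.50) / 131.0 = 839.3/131.0 = 6.407 mg/L.
Half-life 2.28 d → k = ln 2 / 2.28 = 0.3040 d⁻¹.
Decay over the reach: 6.407·exp(−kt) = 6.407·0.9446 = 6.052 mg/L.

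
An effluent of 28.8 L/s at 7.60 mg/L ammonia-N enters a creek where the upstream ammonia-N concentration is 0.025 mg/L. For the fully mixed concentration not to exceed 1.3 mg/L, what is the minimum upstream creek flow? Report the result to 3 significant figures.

142 L/s

Set C_mix = 1.3: (Q·0.02500 + 28.80·7.600) / (Q + 28.80) = 1.3
→ Q = 28.80·(7.600 − 1.3)/(1.3 − 0.02500) = 142.3 L/s.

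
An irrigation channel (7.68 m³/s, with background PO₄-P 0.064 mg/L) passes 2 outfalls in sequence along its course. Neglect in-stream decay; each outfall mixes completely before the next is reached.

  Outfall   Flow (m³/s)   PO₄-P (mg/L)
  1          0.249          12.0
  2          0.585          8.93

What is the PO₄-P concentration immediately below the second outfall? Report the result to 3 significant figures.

Below outfall 1: Q → 7.929 m³/s, C = (7.680·0.06400 + 0.2490·12.00)/7.929 = 0.4388 mg/L.
Below outfall 2: Q → 8.514 m³/s, C = (7.929·0.4388 + 0.5850·8.930)/8.514 = 1.022 mg/L.

1.02 mg/L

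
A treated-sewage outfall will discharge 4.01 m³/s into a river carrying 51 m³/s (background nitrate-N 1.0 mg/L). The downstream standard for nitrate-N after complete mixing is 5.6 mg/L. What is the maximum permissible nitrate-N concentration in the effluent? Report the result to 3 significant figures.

64.1 mg/L

At the limit, (Qr·Cr + Qe·Cₑ)/(Qr + Qe) = 5.6:
Cₑ = (55.01·5.6 − 51.00·1.000) / 4.010 = 64.10 mg/L.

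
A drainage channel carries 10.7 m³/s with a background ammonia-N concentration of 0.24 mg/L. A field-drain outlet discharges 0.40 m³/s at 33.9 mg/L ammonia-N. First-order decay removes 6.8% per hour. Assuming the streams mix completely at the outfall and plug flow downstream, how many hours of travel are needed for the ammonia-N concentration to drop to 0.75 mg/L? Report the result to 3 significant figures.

9.39 h

Mixed concentration C = ΣQC/ΣQ = (10.70·0.2400 + 0.4000·33.90) / 11.10 = 16.13/11.10 = 1.453 mg/L.
6.8%/h lost → k = −ln(1 − 0.068) = 0.07042 h⁻¹.
1.453·exp(−k·t) = 0.75 → t = ln(1.453/0.75)/k = 33810 s = 9.390 h.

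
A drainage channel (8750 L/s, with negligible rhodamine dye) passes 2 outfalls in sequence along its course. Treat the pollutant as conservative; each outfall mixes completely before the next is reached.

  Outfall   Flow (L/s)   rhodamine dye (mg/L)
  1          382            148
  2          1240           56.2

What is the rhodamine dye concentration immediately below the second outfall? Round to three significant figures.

12.2 mg/L

After outfall 1: Q = 8750 + 382.0 = 9132 L/s; C = (8750·0 + 382.0·148.0)/9132 = 6.191 mg/L.
After outfall 2: Q = 9132 + 1240 = 10370 L/s; C = (9132·6.191 + 1240·56.20)/10370 = 12.17 mg/L.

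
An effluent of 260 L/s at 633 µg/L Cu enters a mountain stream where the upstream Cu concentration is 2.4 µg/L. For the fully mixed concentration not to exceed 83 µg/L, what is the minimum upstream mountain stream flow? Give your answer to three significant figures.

Set C_mix = 83: (Q·2.400 + 260.0·633.0) / (Q + 260.0) = 83
→ Q = 260.0·(633.0 − 83)/(83 − 2.400) = 1774 L/s.

1770 L/s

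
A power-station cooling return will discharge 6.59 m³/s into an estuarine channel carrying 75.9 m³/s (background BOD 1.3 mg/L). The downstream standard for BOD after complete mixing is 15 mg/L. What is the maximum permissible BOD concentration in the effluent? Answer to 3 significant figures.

173 mg/L

At the limit, (Qr·Cr + Qe·Cₑ)/(Qr + Qe) = 15:
Cₑ = (82.49·15 − 75.90·1.300) / 6.590 = 172.8 mg/L.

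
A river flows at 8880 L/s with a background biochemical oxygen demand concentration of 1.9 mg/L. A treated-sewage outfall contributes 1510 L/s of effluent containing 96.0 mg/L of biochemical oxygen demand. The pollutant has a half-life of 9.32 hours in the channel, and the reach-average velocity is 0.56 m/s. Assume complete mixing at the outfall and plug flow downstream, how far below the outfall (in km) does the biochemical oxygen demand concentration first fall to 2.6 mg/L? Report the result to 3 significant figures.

48.5 km

Mass balance: C = (8880·1.900 + 1510·96.00) / 10390 = 161800/10390 = 15.58 mg/L.
Half-life 9.32 h → k = ln 2 / 9.32 = 0.07437 h⁻¹ = 1.785 d⁻¹.
Set 15.58·exp(−k·t) = 2.6 → t = ln(15.58/2.6)/k = 86660 s = 24.07 h.
Distance = v·t = 0.56·86660 = 48530 m = 48.53 km.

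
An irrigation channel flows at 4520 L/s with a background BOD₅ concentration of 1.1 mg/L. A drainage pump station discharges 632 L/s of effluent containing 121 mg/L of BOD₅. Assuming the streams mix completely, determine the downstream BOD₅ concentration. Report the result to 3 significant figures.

Flow-weighted average: C = (4520·1.100 + 632.0·121.0) / 5152 = 81440/5152 = 15.81 mg/L.

15.8 mg/L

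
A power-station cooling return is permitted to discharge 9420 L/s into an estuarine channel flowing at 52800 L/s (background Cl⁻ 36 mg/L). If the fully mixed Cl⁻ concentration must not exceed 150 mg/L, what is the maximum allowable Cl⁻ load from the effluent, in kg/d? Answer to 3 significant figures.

642000 kg/d

Mass balance at the limit: 52800·36.00 + 9420·Cₑ = 62220·150 → Cₑ = 789.0 mg/L.
9420 L/s = 9.420 m³/s. Load = 9.420 m³/s × 789.0 g/m³ × 86 400 s/d = 642100 kg/d.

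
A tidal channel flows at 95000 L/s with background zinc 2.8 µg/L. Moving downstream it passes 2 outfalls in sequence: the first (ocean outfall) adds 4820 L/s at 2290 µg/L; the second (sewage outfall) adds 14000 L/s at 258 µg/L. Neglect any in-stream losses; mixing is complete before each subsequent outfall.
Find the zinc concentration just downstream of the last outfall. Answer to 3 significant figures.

131 µg/L

After outfall 1: Q = 95000 + 4820 = 99820 L/s; C = (95000·2.800 + 4820·2290)/99820 = 113.2 µg/L.
After outfall 2: Q = 99820 + 14000 = 113800 L/s; C = (99820·113.2 + 14000·258.0)/113800 = 131.0 µg/L.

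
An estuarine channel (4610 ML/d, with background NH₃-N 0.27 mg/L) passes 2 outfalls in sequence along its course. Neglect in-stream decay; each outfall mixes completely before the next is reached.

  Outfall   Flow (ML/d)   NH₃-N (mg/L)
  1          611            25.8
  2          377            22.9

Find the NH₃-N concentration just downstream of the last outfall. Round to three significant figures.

4.58 mg/L

Below outfall 1: Q → 5221 ML/d, C = (4610·0.2700 + 611.0·25.80)/5221 = 3.258 mg/L.
Below outfall 2: Q → 5598 ML/d, C = (5221·3.258 + 377.0·22.90)/5598 = 4.581 mg/L.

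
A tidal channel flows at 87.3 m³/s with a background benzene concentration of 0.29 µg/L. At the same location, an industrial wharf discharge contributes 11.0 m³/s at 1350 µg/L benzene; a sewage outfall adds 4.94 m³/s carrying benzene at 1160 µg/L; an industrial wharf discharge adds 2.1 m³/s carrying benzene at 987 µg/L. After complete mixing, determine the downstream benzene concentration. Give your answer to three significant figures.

215 µg/L

Conservation of mass: C = (87.30·0.2900 + 11.00·1350 + 4.940·1160 + 2.100·987.0) / 105.3 = 22680/105.3 = 215.3 µg/L.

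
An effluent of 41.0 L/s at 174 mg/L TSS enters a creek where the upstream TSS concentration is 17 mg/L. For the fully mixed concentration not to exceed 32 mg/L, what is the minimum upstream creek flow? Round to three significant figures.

388 L/s

Set C_mix = 32: (Q·17.00 + 41.00·174.0) / (Q + 41.00) = 32
→ Q = 41.00·(174.0 − 32)/(32 − 17.00) = 388.1 L/s.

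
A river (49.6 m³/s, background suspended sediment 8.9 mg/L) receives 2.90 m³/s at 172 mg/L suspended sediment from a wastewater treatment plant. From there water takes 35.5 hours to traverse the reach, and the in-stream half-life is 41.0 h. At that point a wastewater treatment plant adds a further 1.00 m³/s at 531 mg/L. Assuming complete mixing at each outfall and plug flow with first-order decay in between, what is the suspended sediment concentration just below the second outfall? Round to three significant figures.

19.6 mg/L

After mixing, C = (49.60·8.900 + 2.900·172.0) / 52.50 = 940.2/52.50 = 17.91 mg/L; combined flow 52.50 m³/s.
Half-life 41.0 h → k = ln 2 / 41.0 = 0.01691 h⁻¹ = 0.4057 d⁻¹.
After decay, C = 17.91 × e^(−kt) = 17.91 × 0.5487 = 9.827 mg/L.
Second outfall: C = (52.50·9.827 + 1.000·531.0)/53.50 = 19.57 mg/L.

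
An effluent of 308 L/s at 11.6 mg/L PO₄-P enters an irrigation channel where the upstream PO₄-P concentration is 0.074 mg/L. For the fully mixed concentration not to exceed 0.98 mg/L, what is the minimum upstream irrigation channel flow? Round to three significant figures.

Set C_mix = 0.98: (Q·0.07400 + 308.0·11.60) / (Q + 308.0) = 0.98
→ Q = 308.0·(11.60 − 0.98)/(0.98 − 0.07400) = 3610 L/s.

3610 L/s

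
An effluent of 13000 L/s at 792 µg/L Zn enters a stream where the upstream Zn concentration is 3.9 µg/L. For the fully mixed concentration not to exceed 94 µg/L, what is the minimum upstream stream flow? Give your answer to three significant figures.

101000 L/s

Set C_mix = 94: (Q·3.900 + 13000·792.0) / (Q + 13000) = 94
→ Q = 13000·(792.0 − 94)/(94 − 3.900) = 100700 L/s.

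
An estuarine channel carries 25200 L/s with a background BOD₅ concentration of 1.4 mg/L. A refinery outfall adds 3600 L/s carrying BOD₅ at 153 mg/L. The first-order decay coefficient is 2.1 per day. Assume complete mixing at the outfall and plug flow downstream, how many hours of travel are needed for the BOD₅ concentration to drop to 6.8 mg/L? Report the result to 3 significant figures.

Mass balance: C = (25200·1.400 + 3600·153.0) / 28800 = 586100/28800 = 20.35 mg/L.
20.35·exp(−k·t) = 6.8 → t = ln(20.35/6.8)/k = 45100 s = 12.53 h.

12.5 h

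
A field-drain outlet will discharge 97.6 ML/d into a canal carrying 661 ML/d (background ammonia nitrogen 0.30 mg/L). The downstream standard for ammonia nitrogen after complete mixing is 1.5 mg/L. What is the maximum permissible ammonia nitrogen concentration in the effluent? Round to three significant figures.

At the limit, (Qr·Cr + Qe·Cₑ)/(Qr + Qe) = 1.5:
Cₑ = (758.6·1.5 − 661.0·0.3000) / 97.60 = 9.627 mg/L.

9.63 mg/L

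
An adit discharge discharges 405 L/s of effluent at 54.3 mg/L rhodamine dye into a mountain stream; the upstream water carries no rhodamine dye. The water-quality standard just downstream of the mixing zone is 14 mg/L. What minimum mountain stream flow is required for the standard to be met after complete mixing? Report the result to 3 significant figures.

1170 L/s

Set C_mix = 14: (Q·0 + 405.0·54.30) / (Q + 405.0) = 14
→ Q = 405.0·(54.30 − 14)/(14 − 0) = 1166 L/s.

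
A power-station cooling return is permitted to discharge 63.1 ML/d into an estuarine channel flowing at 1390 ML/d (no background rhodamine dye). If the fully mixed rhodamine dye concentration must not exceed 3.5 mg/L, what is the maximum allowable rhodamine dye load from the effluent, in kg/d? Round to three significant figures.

Mass balance at the limit: 1390·0 + 63.10·Cₑ = 1453·3.5 → Cₑ = 80.60 mg/L.
63.10 ML/d = 0.7303 m³/s. Load = 0.7303 m³/s × 80.60 g/m³ × 86 400 s/d = 5086 kg/d.

5090 kg/d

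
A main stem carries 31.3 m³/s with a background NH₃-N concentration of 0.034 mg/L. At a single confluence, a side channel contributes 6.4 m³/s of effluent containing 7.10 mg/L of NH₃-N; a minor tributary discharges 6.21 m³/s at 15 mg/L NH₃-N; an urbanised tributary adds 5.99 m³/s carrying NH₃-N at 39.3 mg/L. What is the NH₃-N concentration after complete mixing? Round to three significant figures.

Mixed concentration C = ΣQC/ΣQ = (31.30·0.03400 + 6.400·7.100 + 6.210·15.00 + 5.990·39.30) / 49.90 = 375.1/49.90 = 7.516 mg/L.

7.52 mg/L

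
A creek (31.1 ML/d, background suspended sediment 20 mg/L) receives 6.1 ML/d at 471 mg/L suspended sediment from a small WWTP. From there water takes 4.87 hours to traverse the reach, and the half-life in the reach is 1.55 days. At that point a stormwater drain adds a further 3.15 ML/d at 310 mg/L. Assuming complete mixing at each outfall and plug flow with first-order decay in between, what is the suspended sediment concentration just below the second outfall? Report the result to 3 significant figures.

After mixing, C = (31.10·20.00 + 6.100·471.0) / 37.20 = 3495/37.20 = 93.95 mg/L; combined flow 37.20 ML/d.
Half-life 1.55 d → k = ln 2 / 1.55 = 0.4472 d⁻¹.
First-order decay: C = 93.95·exp(−k·t) = 93.95·0.9133 = 85.80 mg/L.
At the second outfall, C = (37.20·85.80 + 3.150·310.0) / (37.20 + 3.150) = 103.3 mg/L.

103 mg/L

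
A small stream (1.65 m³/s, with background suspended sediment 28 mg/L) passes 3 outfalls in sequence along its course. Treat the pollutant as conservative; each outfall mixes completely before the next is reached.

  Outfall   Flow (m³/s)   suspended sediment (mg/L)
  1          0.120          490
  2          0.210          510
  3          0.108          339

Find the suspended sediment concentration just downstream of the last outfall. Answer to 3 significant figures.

119 mg/L

Outfall 1: combined Q = 1.770 m³/s; C = (1.650·28.00 + 0.1200·490.0)/1.770 = 59.32 mg/L.
Outfall 2: combined Q = 1.980 m³/s; C = (1.770·59.32 + 0.2100·510.0)/1.980 = 107.1 mg/L.
Outfall 3: combined Q = 2.088 m³/s; C = (1.980·107.1 + 0.1080·339.0)/2.088 = 119.1 mg/L.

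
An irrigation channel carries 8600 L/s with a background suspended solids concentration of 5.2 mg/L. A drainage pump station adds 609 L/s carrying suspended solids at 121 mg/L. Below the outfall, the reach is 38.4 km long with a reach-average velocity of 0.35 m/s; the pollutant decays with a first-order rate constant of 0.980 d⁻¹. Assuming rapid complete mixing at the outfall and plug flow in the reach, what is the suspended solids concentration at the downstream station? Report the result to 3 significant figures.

3.70 mg/L

After mixing, C = (8600·5.200 + 609.0·121.0) / 9209 = 118400/9209 = 12.86 mg/L.
Travel time t = 38.4·1000 / 0.35 = 109700 s = 30.48 h.
After decay, C = 12.86 × e^(−kt) = 12.86 × 0.2881 = 3.704 mg/L.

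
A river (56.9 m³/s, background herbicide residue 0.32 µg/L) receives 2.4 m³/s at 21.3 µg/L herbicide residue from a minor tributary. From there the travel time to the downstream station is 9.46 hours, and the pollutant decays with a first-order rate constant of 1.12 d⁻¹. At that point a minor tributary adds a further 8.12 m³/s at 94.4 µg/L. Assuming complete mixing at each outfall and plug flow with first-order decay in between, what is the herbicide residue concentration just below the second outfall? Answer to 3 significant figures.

12.0 µg/L

Flow-weighted average: C = (56.90·0.3200 + 2.400·21.30) / 59.30 = 69.33/59.30 = 1.169 µg/L; combined flow 59.30 m³/s.
Decay over the reach: 1.169·exp(−kt) = 1.169·0.6431 = 0.7518 µg/L.
Second outfall: C = (59.30·0.7518 + 8.120·94.40)/67.42 = 12.03 µg/L.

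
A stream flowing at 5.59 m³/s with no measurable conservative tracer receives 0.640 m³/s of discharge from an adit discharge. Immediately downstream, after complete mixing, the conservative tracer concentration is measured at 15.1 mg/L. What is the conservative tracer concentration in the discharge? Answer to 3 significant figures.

147 mg/L

Mass balance: 5.590·0 + 0.6400·Cₑ = 6.230·15.10
→ Cₑ = (6.230·15.10 − 5.590·0) / 0.6400 = 147.0 mg/L.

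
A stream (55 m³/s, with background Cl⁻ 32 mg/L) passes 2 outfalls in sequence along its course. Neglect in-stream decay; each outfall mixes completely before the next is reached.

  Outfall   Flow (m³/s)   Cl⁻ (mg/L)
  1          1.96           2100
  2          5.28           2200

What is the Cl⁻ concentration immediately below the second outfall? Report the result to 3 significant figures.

281 mg/L

Outfall 1: combined Q = 56.96 m³/s; C = (55.00·32.00 + 1.960·2100)/56.96 = 103.2 mg/L.
Outfall 2: combined Q = 62.24 m³/s; C = (56.96·103.2 + 5.280·2200)/62.24 = 281.0 mg/L.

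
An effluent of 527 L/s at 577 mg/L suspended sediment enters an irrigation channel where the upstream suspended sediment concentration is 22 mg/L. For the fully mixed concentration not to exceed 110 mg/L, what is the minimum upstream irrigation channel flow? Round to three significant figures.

2800 L/s

Set C_mix = 110: (Q·22.00 + 527.0·577.0) / (Q + 527.0) = 110
→ Q = 527.0·(577.0 − 110)/(110 − 22.00) = 2797 L/s.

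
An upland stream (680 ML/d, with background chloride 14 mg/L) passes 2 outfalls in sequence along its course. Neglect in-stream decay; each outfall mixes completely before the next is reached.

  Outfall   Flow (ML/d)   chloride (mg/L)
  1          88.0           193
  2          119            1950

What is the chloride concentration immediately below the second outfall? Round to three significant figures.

After outfall 1: Q = 680.0 + 88.00 = 768.0 ML/d; C = (680.0·14.00 + 88.00·193.0)/768.0 = 34.51 mg/L.
After outfall 2: Q = 768.0 + 119.0 = 887.0 ML/d; C = (768.0·34.51 + 119.0·1950)/887.0 = 291.5 mg/L.

291 mg/L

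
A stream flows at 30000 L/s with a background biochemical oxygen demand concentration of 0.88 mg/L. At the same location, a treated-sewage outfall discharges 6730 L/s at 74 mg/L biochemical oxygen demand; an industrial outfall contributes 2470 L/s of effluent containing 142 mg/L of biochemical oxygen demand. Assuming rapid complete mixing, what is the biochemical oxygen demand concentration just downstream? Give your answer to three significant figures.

22.3 mg/L

Flow-weighted average: C = (30000·0.8800 + 6730·74.00 + 2470·142.0) / 39200 = 875200/39200 = 22.33 mg/L.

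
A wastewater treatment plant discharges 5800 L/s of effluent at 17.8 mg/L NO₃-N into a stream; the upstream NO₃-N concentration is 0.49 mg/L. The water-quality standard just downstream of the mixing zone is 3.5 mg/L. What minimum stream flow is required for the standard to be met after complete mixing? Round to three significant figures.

27600 L/s

Set C_mix = 3.5: (Q·0.4900 + 5800·17.80) / (Q + 5800) = 3.5
→ Q = 5800·(17.80 − 3.5)/(3.5 − 0.4900) = 27550 L/s.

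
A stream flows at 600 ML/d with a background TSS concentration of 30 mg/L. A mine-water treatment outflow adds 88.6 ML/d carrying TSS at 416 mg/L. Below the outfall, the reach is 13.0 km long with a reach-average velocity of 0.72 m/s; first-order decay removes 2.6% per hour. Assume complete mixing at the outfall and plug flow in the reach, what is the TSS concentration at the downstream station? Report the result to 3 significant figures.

Flow-weighted average: C = (600.0·30.00 + 88.60·416.0) / 688.6 = 54860/688.6 = 79.67 mg/L.
Travel time t = 13.0·1000 / 0.72 = 18060 s = 5.015 h.
2.6%/h lost → k = −ln(1 − 0.026) = 0.02634 h⁻¹.
After decay, C = 79.67 × e^(−kt) = 79.67 × 0.8762 = 69.81 mg/L.

69.8 mg/L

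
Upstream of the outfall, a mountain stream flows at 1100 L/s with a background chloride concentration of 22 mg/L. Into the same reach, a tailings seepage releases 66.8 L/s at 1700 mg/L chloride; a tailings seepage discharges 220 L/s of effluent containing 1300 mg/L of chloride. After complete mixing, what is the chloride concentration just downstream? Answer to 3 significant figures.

306 mg/L

After mixing, C = (1100·22.00 + 66.80·1700 + 220.0·1300) / 1387 = 423800/1387 = 305.6 mg/L.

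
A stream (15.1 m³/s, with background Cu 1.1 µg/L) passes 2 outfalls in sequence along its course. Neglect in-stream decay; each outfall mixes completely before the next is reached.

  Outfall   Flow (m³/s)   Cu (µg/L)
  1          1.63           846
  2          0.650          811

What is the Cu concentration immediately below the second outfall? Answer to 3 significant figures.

After outfall 1: Q = 15.10 + 1.630 = 16.73 m³/s; C = (15.10·1.100 + 1.630·846.0)/16.73 = 83.42 µg/L.
After outfall 2: Q = 16.73 + 0.6500 = 17.38 m³/s; C = (16.73·83.42 + 0.6500·811.0)/17.38 = 110.6 µg/L.

111 µg/L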